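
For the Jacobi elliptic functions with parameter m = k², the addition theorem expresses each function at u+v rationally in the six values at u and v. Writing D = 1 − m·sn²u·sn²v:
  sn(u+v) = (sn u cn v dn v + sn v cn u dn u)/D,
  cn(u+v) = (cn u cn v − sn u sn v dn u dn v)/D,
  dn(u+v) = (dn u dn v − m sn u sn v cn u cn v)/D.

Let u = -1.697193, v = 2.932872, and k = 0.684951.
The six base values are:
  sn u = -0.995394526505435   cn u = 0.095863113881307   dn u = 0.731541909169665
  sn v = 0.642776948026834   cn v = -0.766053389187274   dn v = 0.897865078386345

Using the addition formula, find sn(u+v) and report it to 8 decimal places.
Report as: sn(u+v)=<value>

sn(u+v)=0.90318432

m = k² = 0.469157872401
D = 1 − m·sn²u·sn²v = 0.8079430219156156
sn(u+v) = (sn u·cn v·dn v + sn v·cn u·dn u)/D = 0.7297214718105402/0.8079430219156156 = 0.9031843236672633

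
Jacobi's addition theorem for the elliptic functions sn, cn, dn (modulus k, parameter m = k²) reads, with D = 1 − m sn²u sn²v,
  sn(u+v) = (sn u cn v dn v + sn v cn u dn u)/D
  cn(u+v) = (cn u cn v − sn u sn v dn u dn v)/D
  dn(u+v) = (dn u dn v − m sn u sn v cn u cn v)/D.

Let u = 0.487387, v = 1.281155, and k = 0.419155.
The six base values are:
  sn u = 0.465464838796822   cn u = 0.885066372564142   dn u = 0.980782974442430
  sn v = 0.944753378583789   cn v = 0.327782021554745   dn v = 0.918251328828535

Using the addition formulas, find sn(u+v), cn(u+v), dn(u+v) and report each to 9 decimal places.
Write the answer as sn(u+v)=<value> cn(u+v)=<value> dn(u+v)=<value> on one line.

sn(u+v)=0.993969436 cn(u+v)=-0.109657470 dn(u+v)=0.909077404

m = k² = 0.175690914025
D = 1 − m·sn²u·sn²v = 0.966024960560035
sn(u+v) = (sn u·cn v·dn v + sn v·cn u·dn u)/D = 0.9601992849795308/0.966024960560035 = 0.9939694357616526
cn(u+v) = (cn u·cn v − sn u·sn v·dn u·dn v)/D = -0.1059318533294642/0.966024960560035 = -0.1096574702045506
dn(u+v) = (dn u·dn v − m·sn u·sn v·cn u·cn v)/D = 0.8781914637290127/0.966024960560035 = 0.9090774043973952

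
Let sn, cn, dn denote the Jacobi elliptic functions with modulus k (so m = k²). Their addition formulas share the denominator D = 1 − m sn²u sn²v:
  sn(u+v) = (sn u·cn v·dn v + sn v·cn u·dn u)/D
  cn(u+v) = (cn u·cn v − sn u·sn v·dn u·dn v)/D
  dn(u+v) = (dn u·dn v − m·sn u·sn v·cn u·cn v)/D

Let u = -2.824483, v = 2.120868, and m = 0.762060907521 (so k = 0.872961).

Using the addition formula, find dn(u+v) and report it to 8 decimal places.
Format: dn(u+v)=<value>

sn u = -0.9455220761468027, cn u = -0.3255579879515166, dn u = 0.5645426526198516
sn v = 0.999601761992643, cn v = 0.02821909674676993, dn v = 0.4884116448813205
m = k² = 0.762060907521
D = 1 − m·sn²u·sn²v = 0.3192509309917808
dn(u+v) = (dn u·dn v − m·sn u·sn v·cn u·cn v)/D = 0.2691122253874827/0.3192509309917808 = 0.842948913418865

dn(u+v)=0.84294891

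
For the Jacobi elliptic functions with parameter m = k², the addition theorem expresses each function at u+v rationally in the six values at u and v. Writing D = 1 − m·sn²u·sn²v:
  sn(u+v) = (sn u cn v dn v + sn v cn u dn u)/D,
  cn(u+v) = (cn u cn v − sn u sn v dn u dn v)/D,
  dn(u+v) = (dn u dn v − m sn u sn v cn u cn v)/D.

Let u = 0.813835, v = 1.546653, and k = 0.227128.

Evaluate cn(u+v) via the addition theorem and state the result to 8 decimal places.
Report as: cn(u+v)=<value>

sn u = 0.7241358052110109, cn u = 0.68965740452155, dn u = 0.9863818327813652
sn v = 0.9990393691572139, cn v = 0.0438216712820951, dn v = 0.9739157747896024
m = k² = 0.051587128384
D = 1 − m·sn²u·sn²v = 0.9730010668974849
cn(u+v) = (cn u·cn v − sn u·sn v·dn u·dn v)/D = -0.6647529120402496/0.9730010668974849 = -0.6831985438205976

cn(u+v)=-0.68319854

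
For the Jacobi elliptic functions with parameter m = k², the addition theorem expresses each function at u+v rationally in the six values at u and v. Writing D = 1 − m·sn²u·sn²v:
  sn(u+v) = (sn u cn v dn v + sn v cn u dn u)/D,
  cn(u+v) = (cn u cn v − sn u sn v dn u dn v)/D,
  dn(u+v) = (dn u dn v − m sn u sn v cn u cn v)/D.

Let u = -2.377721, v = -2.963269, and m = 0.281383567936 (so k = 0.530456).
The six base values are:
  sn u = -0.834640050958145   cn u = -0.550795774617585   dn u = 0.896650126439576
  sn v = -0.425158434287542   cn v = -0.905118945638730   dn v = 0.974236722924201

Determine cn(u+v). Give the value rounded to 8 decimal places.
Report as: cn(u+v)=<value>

cn(u+v)=0.19547921

m = k² = 0.281383567936
D = 1 − m·sn²u·sn²v = 0.9645677466988534
cn(u+v) = (cn u·cn v − sn u·sn v·dn u·dn v)/D = 0.1885529385986493/0.9645677466988534 = 0.1954792073899991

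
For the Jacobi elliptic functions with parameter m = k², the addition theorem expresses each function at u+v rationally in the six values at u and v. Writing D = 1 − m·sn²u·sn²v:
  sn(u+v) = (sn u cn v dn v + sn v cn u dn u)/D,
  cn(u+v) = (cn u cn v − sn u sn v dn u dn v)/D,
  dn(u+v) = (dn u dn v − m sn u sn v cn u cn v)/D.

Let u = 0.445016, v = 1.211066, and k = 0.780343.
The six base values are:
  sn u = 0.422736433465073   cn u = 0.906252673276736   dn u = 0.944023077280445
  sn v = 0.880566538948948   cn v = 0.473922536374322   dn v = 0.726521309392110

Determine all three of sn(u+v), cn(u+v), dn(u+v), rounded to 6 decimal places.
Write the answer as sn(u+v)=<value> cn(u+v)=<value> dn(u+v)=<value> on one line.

sn(u+v)=0.981738 cn(u+v)=0.190239 dn(u+v)=0.642731

m = k² = 0.608935197649
D = 1 − m·sn²u·sn²v = 0.9156209186387717
sn(u+v) = (sn u·cn v·dn v + sn v·cn u·dn u)/D = 0.8988997319838707/0.9156209186387717 = 0.9817378717387105
cn(u+v) = (cn u·cn v − sn u·sn v·dn u·dn v)/D = 0.1741865048970028/0.9156209186387717 = 0.1902386690290574
dn(u+v) = (dn u·dn v − m·sn u·sn v·cn u·cn v)/D = 0.5884975826984329/0.9156209186387717 = 0.6427306003158338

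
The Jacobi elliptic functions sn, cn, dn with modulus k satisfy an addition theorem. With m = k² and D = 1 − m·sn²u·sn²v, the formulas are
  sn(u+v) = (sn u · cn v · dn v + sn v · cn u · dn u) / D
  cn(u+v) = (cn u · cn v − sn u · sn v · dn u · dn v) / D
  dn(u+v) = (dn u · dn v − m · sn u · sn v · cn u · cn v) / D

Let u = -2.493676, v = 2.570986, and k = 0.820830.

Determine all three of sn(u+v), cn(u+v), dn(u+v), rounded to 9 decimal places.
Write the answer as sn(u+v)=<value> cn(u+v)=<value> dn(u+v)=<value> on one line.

sn u = -0.9648172265367235, cn u = -0.2629215080170976, dn u = 0.6105847475031293
sn v = 0.9511702123650209, cn v = -0.3086668545689367, dn v = 0.6248447231774151
m = k² = 0.6737618889
D = 1 − m·sn²u·sn²v = 0.4325690478276609
sn(u+v) = (sn u·cn v·dn v + sn v·cn u·dn u)/D = 0.03338626354522833/0.4325690478276609 = 0.07718135107653308
cn(u+v) = (cn u·cn v − sn u·sn v·dn u·dn v)/D = 0.4312787248926357/0.4325690478276609 = 0.9970170705890652
dn(u+v) = (dn u·dn v − m·sn u·sn v·cn u·cn v)/D = 0.4317001012731831/0.4325690478276609 = 0.9979911957204483

sn(u+v)=0.077181351 cn(u+v)=0.997017071 dn(u+v)=0.997991196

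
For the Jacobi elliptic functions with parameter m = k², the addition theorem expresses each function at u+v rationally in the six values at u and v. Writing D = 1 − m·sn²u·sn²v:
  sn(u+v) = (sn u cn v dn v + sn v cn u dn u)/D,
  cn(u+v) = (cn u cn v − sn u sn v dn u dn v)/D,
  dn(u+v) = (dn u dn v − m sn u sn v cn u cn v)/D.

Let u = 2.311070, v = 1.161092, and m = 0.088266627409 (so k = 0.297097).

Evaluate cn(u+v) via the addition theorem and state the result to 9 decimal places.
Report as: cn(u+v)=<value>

cn(u+v)=-0.967073297

sn u = 0.7797819316421941, cn u = -0.6260512272045863, dn u = 0.9727942263470685
sn v = 0.9101054838462502, cn v = 0.4143766502506902, dn v = 0.9627509851360179
m = k² = 0.088266627409
D = 1 − m·sn²u·sn²v = 0.9555444148393629
cn(u+v) = (cn u·cn v − sn u·sn v·dn u·dn v)/D = -0.9240814878261402/0.9555444148393629 = -0.9670732971438989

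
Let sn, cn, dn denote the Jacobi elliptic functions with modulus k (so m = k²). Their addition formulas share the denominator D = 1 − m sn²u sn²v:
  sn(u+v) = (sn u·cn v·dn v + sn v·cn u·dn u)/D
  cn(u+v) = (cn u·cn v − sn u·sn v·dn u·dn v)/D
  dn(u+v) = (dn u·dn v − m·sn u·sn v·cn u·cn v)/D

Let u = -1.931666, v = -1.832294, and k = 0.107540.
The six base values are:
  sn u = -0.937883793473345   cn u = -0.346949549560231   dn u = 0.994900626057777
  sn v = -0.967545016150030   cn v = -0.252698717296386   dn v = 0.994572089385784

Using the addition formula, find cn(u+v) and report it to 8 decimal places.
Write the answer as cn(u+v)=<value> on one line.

cn(u+v)=-0.81803353

m = k² = 0.0115648516
D = 1 − m·sn²u·sn²v = 0.9904768530163381
cn(u+v) = (cn u·cn v − sn u·sn v·dn u·dn v)/D = -0.8102432715532123/0.9904768530163381 = -0.8180335250498249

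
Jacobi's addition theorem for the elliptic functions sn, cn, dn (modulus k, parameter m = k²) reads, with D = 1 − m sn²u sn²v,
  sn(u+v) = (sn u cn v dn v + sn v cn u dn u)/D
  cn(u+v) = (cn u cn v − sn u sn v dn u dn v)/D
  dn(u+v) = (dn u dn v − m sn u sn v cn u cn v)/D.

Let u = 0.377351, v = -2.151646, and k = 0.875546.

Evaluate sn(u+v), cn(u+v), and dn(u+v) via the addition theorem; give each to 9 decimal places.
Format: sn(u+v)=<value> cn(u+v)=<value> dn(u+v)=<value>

sn u = 0.3622781429303923, cn u = 0.932070033396046, dn u = 0.9483616166889675
sn v = -0.999851367313211, cn v = 0.01724074481867016, dn v = 0.4833705233837449
m = k² = 0.766580798116
D = 1 − m·sn²u·sn²v = 0.8994196617280291
sn(u+v) = (sn u·cn v·dn v + sn v·cn u·dn u)/D = -0.8807889557330942/0.8994196617280291 = -0.9792858586623064
cn(u+v) = (cn u·cn v − sn u·sn v·dn u·dn v)/D = 0.1821168398626766/0.8994196617280291 = 0.2024826091891083
dn(u+v) = (dn u·dn v − m·sn u·sn v·cn u·cn v)/D = 0.4628721590757639/0.8994196617280291 = 0.514634245582825

sn(u+v)=-0.979285859 cn(u+v)=0.202482609 dn(u+v)=0.514634246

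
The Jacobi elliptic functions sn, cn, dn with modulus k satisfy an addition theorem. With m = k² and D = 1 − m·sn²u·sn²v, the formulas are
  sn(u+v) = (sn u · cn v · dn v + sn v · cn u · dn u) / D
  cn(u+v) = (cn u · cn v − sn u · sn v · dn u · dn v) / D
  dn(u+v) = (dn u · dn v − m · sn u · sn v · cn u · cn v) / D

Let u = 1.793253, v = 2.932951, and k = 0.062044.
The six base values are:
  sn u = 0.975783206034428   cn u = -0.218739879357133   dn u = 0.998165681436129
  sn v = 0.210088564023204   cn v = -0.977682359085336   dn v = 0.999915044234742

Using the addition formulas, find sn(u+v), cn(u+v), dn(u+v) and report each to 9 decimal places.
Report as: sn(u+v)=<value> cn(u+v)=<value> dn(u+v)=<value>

m = k² = 0.003849457936
D = 1 − m·sn²u·sn²v = 0.9998382251215388
sn(u+v) = (sn u·cn v·dn v + sn v·cn u·dn u)/D = -0.9997954300224781/0.9998382251215388 = -0.9999571979766471
cn(u+v) = (cn u·cn v − sn u·sn v·dn u·dn v)/D = 0.009250649726213381/0.9998382251215388 = 0.009252146491087482
dn(u+v) = (dn u·dn v − m·sn u·sn v·cn u·cn v)/D = 0.9979121170143894/0.9998382251215388 = 0.9980735802465291

sn(u+v)=-0.999957198 cn(u+v)=0.009252146 dn(u+v)=0.998073580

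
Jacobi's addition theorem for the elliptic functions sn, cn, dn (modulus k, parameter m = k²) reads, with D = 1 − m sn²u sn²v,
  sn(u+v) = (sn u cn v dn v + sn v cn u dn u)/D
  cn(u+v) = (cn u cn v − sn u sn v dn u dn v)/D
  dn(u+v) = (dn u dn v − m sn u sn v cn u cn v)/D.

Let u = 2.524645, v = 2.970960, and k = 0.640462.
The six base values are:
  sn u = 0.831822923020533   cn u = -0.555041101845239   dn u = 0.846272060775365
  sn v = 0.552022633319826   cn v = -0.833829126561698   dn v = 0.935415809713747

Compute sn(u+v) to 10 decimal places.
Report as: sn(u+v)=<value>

m = k² = 0.410191573444
D = 1 − m·sn²u·sn²v = 0.9135107219460905
sn(u+v) = (sn u·cn v·dn v + sn v·cn u·dn u)/D = -0.9080964446013378/0.9135107219460905 = -0.9940731102386862

sn(u+v)=-0.9940731102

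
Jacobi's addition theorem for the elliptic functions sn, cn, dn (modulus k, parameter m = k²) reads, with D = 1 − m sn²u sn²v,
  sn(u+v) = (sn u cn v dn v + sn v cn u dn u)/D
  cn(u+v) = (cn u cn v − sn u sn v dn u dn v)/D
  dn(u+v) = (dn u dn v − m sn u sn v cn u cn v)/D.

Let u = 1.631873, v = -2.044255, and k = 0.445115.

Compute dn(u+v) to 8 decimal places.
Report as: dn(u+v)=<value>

sn u = 0.9997118663646502, cn u = 0.02400383822866357, dn u = 0.8955371542494071
sn v = -0.9404213942540858, cn v = -0.3400111780944875, dn v = 0.9081727071297116
m = k² = 0.198127363225
D = 1 − m·sn²u·sn²v = 0.824878626324371
dn(u+v) = (dn u·dn v − m·sn u·sn v·cn u·cn v)/D = 0.8117821493238327/0.824878626324371 = 0.9841231466271642

dn(u+v)=0.98412315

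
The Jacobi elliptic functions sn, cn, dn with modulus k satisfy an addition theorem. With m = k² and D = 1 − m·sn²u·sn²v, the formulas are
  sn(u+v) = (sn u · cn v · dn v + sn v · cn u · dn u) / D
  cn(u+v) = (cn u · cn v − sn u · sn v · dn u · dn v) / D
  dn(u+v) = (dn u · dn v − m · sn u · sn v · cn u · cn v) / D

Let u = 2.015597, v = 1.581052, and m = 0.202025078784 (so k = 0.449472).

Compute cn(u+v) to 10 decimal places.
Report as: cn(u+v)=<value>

cn(u+v)=-0.9625161043

sn u = 0.9497388990959534, cn u = -0.3130431656241778, dn u = 0.9043077880860015
sn v = 0.9974723184937586, cn v = 0.07105613160513157, dn v = 0.8938651691130709
m = k² = 0.202025078784
D = 1 − m·sn²u·sn²v = 0.8186926370915187
cn(u+v) = (cn u·cn v − sn u·sn v·dn u·dn v)/D = -0.7880048476805981/0.8186926370915187 = -0.9625161043099865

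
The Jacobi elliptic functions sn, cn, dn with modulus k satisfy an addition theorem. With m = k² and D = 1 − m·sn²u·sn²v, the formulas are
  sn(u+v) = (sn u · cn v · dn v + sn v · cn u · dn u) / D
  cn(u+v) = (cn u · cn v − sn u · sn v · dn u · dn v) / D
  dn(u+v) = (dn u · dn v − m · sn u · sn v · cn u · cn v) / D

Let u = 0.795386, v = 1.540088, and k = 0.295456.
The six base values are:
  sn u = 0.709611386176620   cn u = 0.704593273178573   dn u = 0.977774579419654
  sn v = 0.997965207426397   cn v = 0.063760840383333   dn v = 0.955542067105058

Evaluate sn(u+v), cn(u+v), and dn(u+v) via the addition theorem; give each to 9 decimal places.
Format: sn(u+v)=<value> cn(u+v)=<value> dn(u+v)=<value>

sn(u+v)=0.764221680 cn(u+v)=-0.644953660 dn(u+v)=0.974175099

m = k² = 0.087294247936
D = 1 − m·sn²u·sn²v = 0.9562218323938536
sn(u+v) = (sn u·cn v·dn v + sn v·cn u·dn u)/D = 0.7307654553520474/0.9562218323938536 = 0.7642216801540837
cn(u+v) = (cn u·cn v − sn u·sn v·dn u·dn v)/D = -0.616718770600323/0.9562218323938536 = -0.644953660027191
dn(u+v) = (dn u·dn v − m·sn u·sn v·cn u·cn v)/D = 0.9315274981953009/0.9562218323938536 = 0.9741750989550912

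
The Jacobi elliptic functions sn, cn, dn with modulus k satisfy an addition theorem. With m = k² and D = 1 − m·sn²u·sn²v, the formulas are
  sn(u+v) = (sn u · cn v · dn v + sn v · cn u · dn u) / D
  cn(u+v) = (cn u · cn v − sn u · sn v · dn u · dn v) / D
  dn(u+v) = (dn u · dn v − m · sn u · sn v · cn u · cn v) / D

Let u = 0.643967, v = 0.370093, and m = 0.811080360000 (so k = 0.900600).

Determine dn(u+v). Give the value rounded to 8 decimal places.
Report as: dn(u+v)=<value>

sn u = 0.5737869517648431, cn u = 0.8190045994891662, dn u = 0.8561348164983989
sn v = 0.3555090368041683, cn v = 0.9346728437001754, dn v = 0.9473596201757236
m = k² = 0.81108036
D = 1 − m·sn²u·sn²v = 0.966250564706687
dn(u+v) = (dn u·dn v − m·sn u·sn v·cn u·cn v)/D = 0.684415813808862/0.966250564706687 = 0.7083212562122765

dn(u+v)=0.70832126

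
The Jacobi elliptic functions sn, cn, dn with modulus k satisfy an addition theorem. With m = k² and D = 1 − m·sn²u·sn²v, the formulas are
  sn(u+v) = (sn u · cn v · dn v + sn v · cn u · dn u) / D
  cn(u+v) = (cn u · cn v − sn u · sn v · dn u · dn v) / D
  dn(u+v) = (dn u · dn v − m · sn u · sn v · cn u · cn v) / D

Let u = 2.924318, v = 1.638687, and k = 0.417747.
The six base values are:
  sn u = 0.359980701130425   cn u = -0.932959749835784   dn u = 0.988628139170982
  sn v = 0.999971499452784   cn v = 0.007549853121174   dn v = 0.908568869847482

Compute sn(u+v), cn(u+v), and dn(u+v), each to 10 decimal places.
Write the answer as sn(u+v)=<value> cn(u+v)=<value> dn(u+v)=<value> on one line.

sn(u+v)=-0.9411366950 cn(u+v)=-0.3380262140 dn(u+v)=0.9194713422

m = k² = 0.174512556009
D = 1 − m·sn²u·sn²v = 0.9773868865879983
sn(u+v) = (sn u·cn v·dn v + sn v·cn u·dn u)/D = -0.9198546641497685/0.9773868865879983 = -0.9411366949693059
cn(u+v) = (cn u·cn v − sn u·sn v·dn u·dn v)/D = -0.3303823889315186/0.9773868865879983 = -0.3380262140459697
dn(u+v) = (dn u·dn v − m·sn u·sn v·cn u·cn v)/D = 0.8986792324152787/0.9773868865879983 = 0.919471342154504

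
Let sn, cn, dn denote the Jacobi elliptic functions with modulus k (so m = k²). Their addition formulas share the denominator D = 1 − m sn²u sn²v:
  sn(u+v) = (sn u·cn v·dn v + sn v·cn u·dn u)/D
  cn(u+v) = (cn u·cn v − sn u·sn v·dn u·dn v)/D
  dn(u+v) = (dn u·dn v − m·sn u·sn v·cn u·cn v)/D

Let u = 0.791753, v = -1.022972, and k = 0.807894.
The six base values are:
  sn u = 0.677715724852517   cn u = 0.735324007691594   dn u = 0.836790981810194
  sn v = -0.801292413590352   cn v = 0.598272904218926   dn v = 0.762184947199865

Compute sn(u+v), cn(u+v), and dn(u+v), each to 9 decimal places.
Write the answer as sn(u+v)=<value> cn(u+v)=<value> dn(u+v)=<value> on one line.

sn(u+v)=-0.227871210 cn(u+v)=0.973691282 dn(u+v)=0.982908308

m = k² = 0.652692715236
D = 1 − m·sn²u·sn²v = 0.8075198481418805
sn(u+v) = (sn u·cn v·dn v + sn v·cn u·dn u)/D = -0.1840105247466109/0.8075198481418805 = -0.2278712098161089
cn(u+v) = (cn u·cn v − sn u·sn v·dn u·dn v)/D = 0.7862750358020803/0.8075198481418805 = 0.9736912815348317
dn(u+v) = (dn u·dn v − m·sn u·sn v·cn u·cn v)/D = 0.7937179678923704/0.8075198481418805 = 0.9829083083452765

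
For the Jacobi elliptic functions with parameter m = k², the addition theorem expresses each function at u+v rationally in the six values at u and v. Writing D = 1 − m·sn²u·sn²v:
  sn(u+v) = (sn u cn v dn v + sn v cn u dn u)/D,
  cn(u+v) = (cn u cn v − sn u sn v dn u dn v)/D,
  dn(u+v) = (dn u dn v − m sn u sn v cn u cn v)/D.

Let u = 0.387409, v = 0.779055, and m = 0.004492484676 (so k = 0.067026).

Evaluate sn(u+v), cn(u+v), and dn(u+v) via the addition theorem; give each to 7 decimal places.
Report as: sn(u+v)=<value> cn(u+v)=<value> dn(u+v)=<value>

sn u = 0.3777515866930305, cn u = 0.9259069816946505, dn u = 0.9996794182301724
sn v = 0.7023842238635162, cn v = 0.7117980065072154, dn v = 0.9988912160221884
m = k² = 0.004492484676
D = 1 − m·sn²u·sn²v = 0.9996837367747228
sn(u+v) = (sn u·cn v·dn v + sn v·cn u·dn u)/D = 0.9187186621648994/0.9996837367747228 = 0.9190093110136603
cn(u+v) = (cn u·cn v − sn u·sn v·dn u·dn v)/D = 0.3941111434123764/0.9996837367747228 = 0.3942358257061341
dn(u+v) = (dn u·dn v − m·sn u·sn v·cn u·cn v)/D = 0.9977854072519349/0.9996837367747228 = 0.998101069915459

sn(u+v)=0.9190093 cn(u+v)=0.3942358 dn(u+v)=0.9981011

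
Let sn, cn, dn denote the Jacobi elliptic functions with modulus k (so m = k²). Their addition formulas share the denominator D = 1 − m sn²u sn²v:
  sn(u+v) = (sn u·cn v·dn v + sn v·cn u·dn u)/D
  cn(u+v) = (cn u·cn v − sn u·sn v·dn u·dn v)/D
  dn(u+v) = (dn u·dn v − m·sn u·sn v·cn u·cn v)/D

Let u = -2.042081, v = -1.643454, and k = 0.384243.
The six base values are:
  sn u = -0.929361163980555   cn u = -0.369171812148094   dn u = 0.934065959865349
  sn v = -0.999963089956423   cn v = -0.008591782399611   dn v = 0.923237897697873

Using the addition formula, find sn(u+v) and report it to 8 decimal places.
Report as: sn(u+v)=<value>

m = k² = 0.147642683049
D = 1 − m·sn²u·sn²v = 0.8724886308007348
sn(u+v) = (sn u·cn v·dn v + sn v·cn u·dn u)/D = 0.3521900289174805/0.8724886308007348 = 0.4036614535529875

sn(u+v)=0.40366145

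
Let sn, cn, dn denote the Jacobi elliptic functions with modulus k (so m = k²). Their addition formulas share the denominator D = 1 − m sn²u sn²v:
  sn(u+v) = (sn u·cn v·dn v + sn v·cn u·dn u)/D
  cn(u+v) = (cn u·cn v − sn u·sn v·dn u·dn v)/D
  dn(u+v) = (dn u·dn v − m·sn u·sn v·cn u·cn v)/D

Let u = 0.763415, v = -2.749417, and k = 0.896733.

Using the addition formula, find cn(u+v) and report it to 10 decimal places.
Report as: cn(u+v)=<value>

sn u = 0.6526341756667697, cn u = 0.7576731701411606, dn u = 0.8108611338808795
sn v = -0.9758295026085117, cn v = -0.2185332511056949, dn v = 0.4840171393567596
m = k² = 0.804130073289
D = 1 − m·sn²u·sn²v = 0.6738526778265706
cn(u+v) = (cn u·cn v − sn u·sn v·dn u·dn v)/D = 0.08437197581459102/0.6738526778265706 = 0.1252083409191494

cn(u+v)=0.1252083409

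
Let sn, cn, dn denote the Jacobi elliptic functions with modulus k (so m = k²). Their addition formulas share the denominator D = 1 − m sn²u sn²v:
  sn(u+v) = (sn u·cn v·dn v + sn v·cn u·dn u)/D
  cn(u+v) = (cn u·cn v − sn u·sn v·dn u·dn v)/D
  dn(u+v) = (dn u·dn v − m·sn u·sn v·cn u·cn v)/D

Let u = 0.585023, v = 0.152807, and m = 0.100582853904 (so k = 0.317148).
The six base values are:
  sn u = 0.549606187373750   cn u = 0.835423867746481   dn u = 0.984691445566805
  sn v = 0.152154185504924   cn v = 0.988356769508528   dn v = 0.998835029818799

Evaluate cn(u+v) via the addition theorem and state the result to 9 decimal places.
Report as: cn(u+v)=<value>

m = k² = 0.100582853904
D = 1 − m·sn²u·sn²v = 0.999296611946798
cn(u+v) = (cn u·cn v − sn u·sn v·dn u·dn v)/D = 0.7434480584894979/0.999296611946798 = 0.7439713590553819

cn(u+v)=0.743971359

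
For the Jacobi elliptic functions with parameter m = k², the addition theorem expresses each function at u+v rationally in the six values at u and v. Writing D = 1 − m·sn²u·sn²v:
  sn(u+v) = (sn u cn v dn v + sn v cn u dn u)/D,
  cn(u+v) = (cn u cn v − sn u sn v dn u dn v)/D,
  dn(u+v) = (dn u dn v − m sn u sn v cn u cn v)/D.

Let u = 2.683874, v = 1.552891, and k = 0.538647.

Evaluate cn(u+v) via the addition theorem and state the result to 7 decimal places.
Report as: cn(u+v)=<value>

sn u = 0.6559751408956208, cn u = -0.7547824948466747, dn u = 0.9354953348883163
sn v = 0.9914346938887915, cn v = 0.1306033987063056, dn v = 0.8454634287350368
m = k² = 0.290140590609
D = 1 − m·sn²u·sn²v = 0.877281093025574
cn(u+v) = (cn u·cn v − sn u·sn v·dn u·dn v)/D = -0.6129617456219414/0.877281093025574 = -0.6987062077309269

cn(u+v)=-0.6987062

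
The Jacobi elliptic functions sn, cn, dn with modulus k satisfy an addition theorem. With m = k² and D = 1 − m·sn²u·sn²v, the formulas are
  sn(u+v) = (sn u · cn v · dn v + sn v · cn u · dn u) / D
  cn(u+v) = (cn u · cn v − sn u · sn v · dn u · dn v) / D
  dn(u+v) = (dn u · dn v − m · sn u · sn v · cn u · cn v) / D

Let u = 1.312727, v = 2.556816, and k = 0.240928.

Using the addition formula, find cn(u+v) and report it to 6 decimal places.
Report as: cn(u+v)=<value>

sn u = 0.9628178867689611, cn u = 0.2701512852417177, dn u = 0.9727229911630203
sn v = 0.5888746319410435, cn v = -0.8082243920201249, dn v = 0.9898843825012129
m = k² = 0.058046301184
D = 1 − m·sn²u·sn²v = 0.9813401330787577
cn(u+v) = (cn u·cn v − sn u·sn v·dn u·dn v)/D = -0.7642774950062342/0.9813401330787577 = -0.7788099856962611

cn(u+v)=-0.778810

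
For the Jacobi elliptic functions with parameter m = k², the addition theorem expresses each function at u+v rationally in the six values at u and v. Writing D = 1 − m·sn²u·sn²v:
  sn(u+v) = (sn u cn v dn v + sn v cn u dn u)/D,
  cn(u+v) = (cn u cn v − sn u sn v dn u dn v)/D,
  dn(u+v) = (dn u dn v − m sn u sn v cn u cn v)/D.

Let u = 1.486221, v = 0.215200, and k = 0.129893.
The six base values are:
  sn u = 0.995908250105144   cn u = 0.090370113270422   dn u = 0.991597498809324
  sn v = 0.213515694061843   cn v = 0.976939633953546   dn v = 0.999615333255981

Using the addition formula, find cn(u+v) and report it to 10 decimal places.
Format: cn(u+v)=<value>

cn(u+v)=-0.1225815798

m = k² = 0.016872191449
D = 1 − m·sn²u·sn²v = 0.9992370962319774
cn(u+v) = (cn u·cn v − sn u·sn v·dn u·dn v)/D = -0.1224880618316795/0.9992370962319774 = -0.1225815797807845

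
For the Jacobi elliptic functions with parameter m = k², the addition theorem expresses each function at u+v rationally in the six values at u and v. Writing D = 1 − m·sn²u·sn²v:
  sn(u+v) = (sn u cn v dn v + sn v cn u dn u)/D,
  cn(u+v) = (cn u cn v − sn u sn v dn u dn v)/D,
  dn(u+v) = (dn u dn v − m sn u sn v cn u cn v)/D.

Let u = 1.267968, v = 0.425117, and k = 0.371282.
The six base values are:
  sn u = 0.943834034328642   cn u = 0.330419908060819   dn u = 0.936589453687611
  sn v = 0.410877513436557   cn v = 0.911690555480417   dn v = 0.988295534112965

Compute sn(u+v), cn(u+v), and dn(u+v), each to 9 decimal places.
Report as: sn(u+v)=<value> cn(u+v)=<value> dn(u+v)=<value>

m = k² = 0.137850323524
D = 1 − m·sn²u·sn²v = 0.979268830386655
sn(u+v) = (sn u·cn v·dn v + sn v·cn u·dn u)/D = 0.9775664233203209/0.979268830386655 = 0.998261552891802
cn(u+v) = (cn u·cn v − sn u·sn v·dn u·dn v)/D = -0.05771767635276445/0.979268830386655 = -0.05893956241819233
dn(u+v) = (dn u·dn v − m·sn u·sn v·cn u·cn v)/D = 0.909523333926061/0.979268830386655 = 0.9287779879269151

sn(u+v)=0.998261553 cn(u+v)=-0.058939562 dn(u+v)=0.928777988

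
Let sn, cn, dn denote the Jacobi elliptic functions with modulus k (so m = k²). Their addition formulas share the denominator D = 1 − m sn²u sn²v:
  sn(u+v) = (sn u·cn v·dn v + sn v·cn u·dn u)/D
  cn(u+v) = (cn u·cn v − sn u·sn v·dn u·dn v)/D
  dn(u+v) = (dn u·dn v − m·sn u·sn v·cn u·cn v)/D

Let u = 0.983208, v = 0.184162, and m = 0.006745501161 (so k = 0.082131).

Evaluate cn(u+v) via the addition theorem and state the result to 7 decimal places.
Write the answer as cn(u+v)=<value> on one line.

cn(u+v)=0.3938221

sn u = 0.8317919121415506, cn u = 0.5550875740780935, dn u = 0.9976637397426601
sn v = 0.1831159119118988, cn v = 0.9830913298390306, dn v = 0.9998869004299781
m = k² = 0.006745501161
D = 1 − m·sn²u·sn²v = 0.9998435066901575
cn(u+v) = (cn u·cn v − sn u·sn v·dn u·dn v)/D = 0.3937604792308779/0.9998435066901575 = 0.3938221097563228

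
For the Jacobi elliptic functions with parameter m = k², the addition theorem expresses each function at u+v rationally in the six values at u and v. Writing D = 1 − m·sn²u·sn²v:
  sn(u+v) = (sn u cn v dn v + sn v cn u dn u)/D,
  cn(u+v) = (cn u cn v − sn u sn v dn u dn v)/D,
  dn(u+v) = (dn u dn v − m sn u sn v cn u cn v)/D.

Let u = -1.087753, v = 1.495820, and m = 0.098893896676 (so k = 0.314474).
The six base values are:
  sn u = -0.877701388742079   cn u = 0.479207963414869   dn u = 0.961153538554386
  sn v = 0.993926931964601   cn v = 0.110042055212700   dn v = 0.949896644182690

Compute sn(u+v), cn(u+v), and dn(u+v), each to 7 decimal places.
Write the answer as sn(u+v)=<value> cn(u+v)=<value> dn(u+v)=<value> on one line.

sn(u+v)=0.3958419 cn(u+v)=0.9183187 dn(u+v)=0.9922219

m = k² = 0.098893896676
D = 1 − m·sn²u·sn²v = 0.9247386545661825
sn(u+v) = (sn u·cn v·dn v + sn v·cn u·dn u)/D = 0.3660503416559794/0.9247386545661825 = 0.3958419385287863
cn(u+v) = (cn u·cn v − sn u·sn v·dn u·dn v)/D = 0.8492047613046068/0.9247386545661825 = 0.9183186591275234
dn(u+v) = (dn u·dn v − m·sn u·sn v·cn u·cn v)/D = 0.9175459137971842/0.9247386545661825 = 0.9922218664338493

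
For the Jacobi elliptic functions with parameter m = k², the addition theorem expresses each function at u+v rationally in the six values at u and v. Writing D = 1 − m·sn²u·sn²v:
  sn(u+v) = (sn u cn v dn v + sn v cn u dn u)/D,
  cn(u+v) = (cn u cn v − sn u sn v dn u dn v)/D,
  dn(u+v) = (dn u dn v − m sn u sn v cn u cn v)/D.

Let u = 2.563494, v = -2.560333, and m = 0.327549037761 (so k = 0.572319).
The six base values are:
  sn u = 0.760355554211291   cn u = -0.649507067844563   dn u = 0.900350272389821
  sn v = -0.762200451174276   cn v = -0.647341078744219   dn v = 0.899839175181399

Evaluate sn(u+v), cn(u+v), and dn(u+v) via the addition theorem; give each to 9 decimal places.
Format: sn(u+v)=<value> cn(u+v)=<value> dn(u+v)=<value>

sn(u+v)=0.003160993 cn(u+v)=0.999995004 dn(u+v)=0.999998364

m = k² = 0.327549037761
D = 1 − m·sn²u·sn²v = 0.8899859440438039
sn(u+v) = (sn u·cn v·dn v + sn v·cn u·dn u)/D = 0.002813239349628844/0.8899859440438039 = 0.003160993011694554
cn(u+v) = (cn u·cn v − sn u·sn v·dn u·dn v)/D = 0.8899814977177349/0.8899859440438039 = 0.9999950040491102
dn(u+v) = (dn u·dn v − m·sn u·sn v·cn u·cn v)/D = 0.8899844876564248/0.8899859440438039 = 0.9999983635838422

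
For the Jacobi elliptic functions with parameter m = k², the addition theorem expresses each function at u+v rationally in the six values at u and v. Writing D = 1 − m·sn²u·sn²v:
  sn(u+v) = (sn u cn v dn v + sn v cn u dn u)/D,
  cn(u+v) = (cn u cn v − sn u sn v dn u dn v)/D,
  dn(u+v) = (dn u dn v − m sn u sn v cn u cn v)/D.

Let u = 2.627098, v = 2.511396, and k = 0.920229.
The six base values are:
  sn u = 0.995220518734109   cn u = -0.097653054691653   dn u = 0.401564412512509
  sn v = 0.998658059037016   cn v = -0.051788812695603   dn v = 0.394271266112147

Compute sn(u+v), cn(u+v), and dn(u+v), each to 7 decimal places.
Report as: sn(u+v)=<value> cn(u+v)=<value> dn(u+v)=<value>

sn(u+v)=-0.3638001 cn(u+v)=-0.9314770 dn(u+v)=0.9422965

m = k² = 0.846821412441
D = 1 − m·sn²u·sn²v = 0.1635035622685691
sn(u+v) = (sn u·cn v·dn v + sn v·cn u·dn u)/D = -0.05948261796083472/0.1635035622685691 = -0.3638001345996929
cn(u+v) = (cn u·cn v − sn u·sn v·dn u·dn v)/D = -0.1522998129842491/0.1635035622685691 = -0.9314770324947606
dn(u+v) = (dn u·dn v − m·sn u·sn v·cn u·cn v)/D = 0.1540688376399812/0.1635035622685691 = 0.9422965194294017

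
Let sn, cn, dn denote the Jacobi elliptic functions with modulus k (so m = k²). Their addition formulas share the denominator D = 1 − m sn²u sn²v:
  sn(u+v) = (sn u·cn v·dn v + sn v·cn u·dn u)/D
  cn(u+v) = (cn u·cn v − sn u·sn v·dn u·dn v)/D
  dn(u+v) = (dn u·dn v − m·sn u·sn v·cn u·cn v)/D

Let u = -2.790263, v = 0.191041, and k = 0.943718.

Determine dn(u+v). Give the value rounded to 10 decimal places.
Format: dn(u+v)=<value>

dn(u+v)=0.3313415635

sn u = -0.9963951645197479, cn u = -0.08483322534045566, dn u = 0.3403023987502147
sn v = 0.1888738318939669, cn v = 0.9820013623339275, dn v = 0.9839863853845535
m = k² = 0.890603663524
D = 1 − m·sn²u·sn²v = 0.9684578507322277
dn(u+v) = (dn u·dn v − m·sn u·sn v·cn u·cn v)/D = 0.3208903384467405/0.9684578507322277 = 0.3313415635013161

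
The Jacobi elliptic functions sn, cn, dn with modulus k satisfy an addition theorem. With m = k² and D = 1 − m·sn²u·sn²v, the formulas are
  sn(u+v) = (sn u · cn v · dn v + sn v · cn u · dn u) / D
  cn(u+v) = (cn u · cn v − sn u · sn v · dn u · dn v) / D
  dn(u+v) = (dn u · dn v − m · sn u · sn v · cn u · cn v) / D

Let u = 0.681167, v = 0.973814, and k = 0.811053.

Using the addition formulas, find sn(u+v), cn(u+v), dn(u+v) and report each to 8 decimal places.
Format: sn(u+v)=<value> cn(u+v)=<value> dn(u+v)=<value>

sn(u+v)=0.97695876 cn(u+v)=0.21342814 dn(u+v)=0.61004686

sn u = 0.605107338861321, cn u = 0.7961438993399186, dn u = 0.8712868417914765
sn v = 0.7776801261583371, cn v = 0.6286601795710882, dn v = 0.7759943978547281
m = k² = 0.657806968809
D = 1 − m·sn²u·sn²v = 0.8543316128934668
sn(u+v) = (sn u·cn v·dn v + sn v·cn u·dn u)/D = 0.8346467568929246/0.8543316128934668 = 0.9769587643680032
cn(u+v) = (cn u·cn v − sn u·sn v·dn u·dn v)/D = 0.1823384106470047/0.8543316128934668 = 0.2134281441716261
dn(u+v) = (dn u·dn v − m·sn u·sn v·cn u·cn v)/D = 0.5211823190862706/0.8543316128934668 = 0.6100468614536225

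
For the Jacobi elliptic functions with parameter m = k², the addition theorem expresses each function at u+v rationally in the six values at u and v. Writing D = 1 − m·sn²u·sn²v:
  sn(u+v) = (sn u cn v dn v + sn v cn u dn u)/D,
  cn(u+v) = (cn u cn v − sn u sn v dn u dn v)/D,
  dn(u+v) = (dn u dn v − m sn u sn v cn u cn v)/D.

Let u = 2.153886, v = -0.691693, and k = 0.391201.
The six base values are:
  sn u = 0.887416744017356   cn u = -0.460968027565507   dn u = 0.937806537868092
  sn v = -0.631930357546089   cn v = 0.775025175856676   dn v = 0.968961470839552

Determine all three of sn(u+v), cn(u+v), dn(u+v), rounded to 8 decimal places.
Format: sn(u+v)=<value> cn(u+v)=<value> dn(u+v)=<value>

sn(u+v)=0.98711301 cn(u+v)=0.16002473 dn(u+v)=0.92243199

m = k² = 0.153038222401
D = 1 − m·sn²u·sn²v = 0.9518724683326614
sn(u+v) = (sn u·cn v·dn v + sn v·cn u·dn u)/D = 0.9396056932245587/0.9518724683326614 = 0.9871130056638893
cn(u+v) = (cn u·cn v − sn u·sn v·dn u·dn v)/D = 0.1523231342564548/0.9518724683326614 = 0.1600247294926705
dn(u+v) = (dn u·dn v − m·sn u·sn v·cn u·cn v)/D = 0.878037610582353/0.9518724683326614 = 0.9224319851590618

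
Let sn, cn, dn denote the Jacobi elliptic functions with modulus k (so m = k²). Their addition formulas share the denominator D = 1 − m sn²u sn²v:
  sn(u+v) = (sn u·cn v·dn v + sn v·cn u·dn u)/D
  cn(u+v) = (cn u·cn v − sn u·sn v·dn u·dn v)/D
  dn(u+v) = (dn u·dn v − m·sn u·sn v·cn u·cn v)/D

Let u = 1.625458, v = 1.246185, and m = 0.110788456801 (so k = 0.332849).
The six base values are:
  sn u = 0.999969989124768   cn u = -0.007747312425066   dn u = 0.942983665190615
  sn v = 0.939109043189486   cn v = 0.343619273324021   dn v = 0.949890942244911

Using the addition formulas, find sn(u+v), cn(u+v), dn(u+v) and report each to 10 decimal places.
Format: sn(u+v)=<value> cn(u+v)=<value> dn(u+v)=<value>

sn(u+v)=0.3541291889 cn(u+v)=-0.9351965128 dn(u+v)=0.9930288508

m = k² = 0.110788456801
D = 1 − m·sn²u·sn²v = 0.9022986666279719
sn(u+v) = (sn u·cn v·dn v + sn v·cn u·dn u)/D = 0.3195302949788472/0.9022986666279719 = 0.3541291889225335
cn(u+v) = (cn u·cn v − sn u·sn v·dn u·dn v)/D = -0.8438265665344668/0.9022986666279719 = -0.9351965127998867
dn(u+v) = (dn u·dn v − m·sn u·sn v·cn u·cn v)/D = 0.8960086080123216/0.9022986666279719 = 0.9930288508137143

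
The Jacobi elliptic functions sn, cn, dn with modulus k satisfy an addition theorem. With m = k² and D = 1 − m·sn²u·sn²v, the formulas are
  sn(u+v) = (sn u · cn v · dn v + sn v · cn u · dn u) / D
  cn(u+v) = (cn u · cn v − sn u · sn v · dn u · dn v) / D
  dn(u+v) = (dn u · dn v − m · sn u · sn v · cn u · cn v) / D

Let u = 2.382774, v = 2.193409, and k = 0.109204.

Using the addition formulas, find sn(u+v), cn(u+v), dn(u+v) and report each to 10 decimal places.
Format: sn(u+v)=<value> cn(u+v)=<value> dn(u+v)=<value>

sn u = 0.6943007291556786, cn u = -0.7196849987973162, dn u = 0.9971214892841408
sn v = 0.8169841766689321, cn v = -0.5766600862488986, dn v = 0.9960121280270587
m = k² = 0.011925513616
D = 1 − m·sn²u·sn²v = 0.9961629308518769
sn(u+v) = (sn u·cn v·dn v + sn v·cn u·dn u)/D = -0.9850576466910848/0.9961629308518769 = -0.9888519399619745
cn(u+v) = (cn u·cn v − sn u·sn v·dn u·dn v)/D = -0.148330770573146/0.9961629308518769 = -0.148902118297355
dn(u+v) = (dn u·dn v − m·sn u·sn v·cn u·cn v)/D = 0.9903377196728804/0.9961629308518769 = 0.9941523509873881

sn(u+v)=-0.9888519400 cn(u+v)=-0.1489021183 dn(u+v)=0.9941523510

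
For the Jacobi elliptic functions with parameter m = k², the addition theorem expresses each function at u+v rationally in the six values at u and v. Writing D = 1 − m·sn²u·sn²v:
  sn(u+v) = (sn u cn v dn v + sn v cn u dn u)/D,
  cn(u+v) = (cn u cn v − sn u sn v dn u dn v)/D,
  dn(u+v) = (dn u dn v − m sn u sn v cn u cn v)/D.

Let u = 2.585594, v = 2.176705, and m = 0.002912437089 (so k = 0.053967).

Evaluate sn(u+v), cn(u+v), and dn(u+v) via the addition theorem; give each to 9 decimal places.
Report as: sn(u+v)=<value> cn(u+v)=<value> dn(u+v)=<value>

sn(u+v)=-0.998923454 cn(u+v)=0.046388923 dn(u+v)=0.998545858

sn u = 0.5296691676310042, cn u = -0.8482043225904235, dn u = 0.9995913752344519
sn v = 0.8230809926855001, cn v = -0.5679240085432661, dn v = 0.9990129797011234
m = k² = 0.002912437089
D = 1 − m·sn²u·sn²v = 0.999446457354948
sn(u+v) = (sn u·cn v·dn v + sn v·cn u·dn u)/D = -0.998370507687951/0.999446457354948 = -0.9989234544191147
cn(u+v) = (cn u·cn v − sn u·sn v·dn u·dn v)/D = 0.04636324512217337/0.999446457354948 = 0.04638892336951645
dn(u+v) = (dn u·dn v − m·sn u·sn v·cn u·cn v)/D = 0.9979931201590585/0.999446457354948 = 0.998545857874432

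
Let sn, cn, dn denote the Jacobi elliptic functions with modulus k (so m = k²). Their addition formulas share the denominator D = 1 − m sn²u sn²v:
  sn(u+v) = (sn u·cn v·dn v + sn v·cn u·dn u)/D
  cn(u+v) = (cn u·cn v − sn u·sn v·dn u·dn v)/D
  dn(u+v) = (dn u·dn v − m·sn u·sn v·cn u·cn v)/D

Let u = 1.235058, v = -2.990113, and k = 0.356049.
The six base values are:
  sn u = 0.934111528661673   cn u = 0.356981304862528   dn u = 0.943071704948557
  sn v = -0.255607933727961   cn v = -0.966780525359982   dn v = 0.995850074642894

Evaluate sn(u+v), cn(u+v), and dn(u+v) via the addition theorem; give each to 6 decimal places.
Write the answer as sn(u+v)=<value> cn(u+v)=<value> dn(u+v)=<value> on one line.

sn(u+v)=-0.992559 cn(u+v)=-0.121763 dn(u+v)=0.935472

m = k² = 0.126770890401
D = 1 − m·sn²u·sn²v = 0.9927728733721358
sn(u+v) = (sn u·cn v·dn v + sn v·cn u·dn u)/D = -0.9853858195033299/0.9927728733721358 = -0.9925591703128285
cn(u+v) = (cn u·cn v − sn u·sn v·dn u·dn v)/D = -0.1208832694185499/0.9927728733721358 = -0.1217632679748265
dn(u+v) = (dn u·dn v − m·sn u·sn v·cn u·cn v)/D = 0.9287116441878384/0.9927728733721358 = 0.9354724218373316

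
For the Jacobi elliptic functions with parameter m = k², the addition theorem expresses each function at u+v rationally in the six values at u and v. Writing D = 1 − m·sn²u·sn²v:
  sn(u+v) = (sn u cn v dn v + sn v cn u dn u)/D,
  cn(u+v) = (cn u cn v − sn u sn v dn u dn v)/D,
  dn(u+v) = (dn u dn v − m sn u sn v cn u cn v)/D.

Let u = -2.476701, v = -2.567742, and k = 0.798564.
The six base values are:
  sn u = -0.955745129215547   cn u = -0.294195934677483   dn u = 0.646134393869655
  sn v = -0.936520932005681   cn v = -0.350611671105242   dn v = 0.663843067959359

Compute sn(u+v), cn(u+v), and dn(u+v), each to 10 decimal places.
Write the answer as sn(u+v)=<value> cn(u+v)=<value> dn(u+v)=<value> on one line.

sn(u+v)=0.8188033990 cn(u+v)=-0.5740740316 dn(u+v)=0.7566095784

m = k² = 0.637704462096
D = 1 − m·sn²u·sn²v = 0.4890968034749184
sn(u+v) = (sn u·cn v·dn v + sn v·cn u·dn u)/D = 0.4004741251318349/0.4890968034749184 = 0.8188033990133649
cn(u+v) = (cn u·cn v − sn u·sn v·dn u·dn v)/D = -0.280777773816366/0.4890968034749184 = -0.5740740316058204
dn(u+v) = (dn u·dn v − m·sn u·sn v·cn u·cn v)/D = 0.3700553262847965/0.4890968034749184 = 0.7566095784221854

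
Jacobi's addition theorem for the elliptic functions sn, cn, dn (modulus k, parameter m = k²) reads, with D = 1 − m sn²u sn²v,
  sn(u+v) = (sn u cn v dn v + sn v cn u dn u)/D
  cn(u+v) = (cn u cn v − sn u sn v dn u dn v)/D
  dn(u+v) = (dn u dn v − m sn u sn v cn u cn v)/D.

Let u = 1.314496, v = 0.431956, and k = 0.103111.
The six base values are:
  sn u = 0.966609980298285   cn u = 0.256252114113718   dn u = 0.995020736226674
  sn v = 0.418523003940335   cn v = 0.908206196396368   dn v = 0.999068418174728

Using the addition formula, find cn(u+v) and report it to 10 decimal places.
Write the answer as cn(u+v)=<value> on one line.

m = k² = 0.010631878321
D = 1 − m·sn²u·sn²v = 0.9982599921201168
cn(u+v) = (cn u·cn v − sn u·sn v·dn u·dn v)/D = -0.1694294074556643/0.9982599921201168 = -0.1697247298229674

cn(u+v)=-0.1697247298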